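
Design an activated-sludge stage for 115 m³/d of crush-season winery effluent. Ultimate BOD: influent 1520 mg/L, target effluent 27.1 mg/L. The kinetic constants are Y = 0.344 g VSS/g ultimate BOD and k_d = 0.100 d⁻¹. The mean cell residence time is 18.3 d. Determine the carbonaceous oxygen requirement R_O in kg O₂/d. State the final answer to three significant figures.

R_O ≈ 142 kg O₂/d

The observed yield is Y_obs = Y/(1 + k_d·θ_c) = 0.344 / (1 + 0.100 × 18.3) = 0.344 / 2.830 = 0.1216 g VSS per g ultimate BOD removed.
ΔS = 1520 − 27.1 = 1493 mg/L, so the substrate removal rate is 115 × 1493/1000 = 171.7 kg ultimate BOD/d.
P_X = Y_obs·Q·(S₀ − S) = 0.1216 × 171.7 = 20.87 kg VSS/d.
Carbonaceous O₂ demand = substrate oxidised − cell-mass equivalent = 171.7 − 1.42 × 20.87 = 142.0 kg O₂/d.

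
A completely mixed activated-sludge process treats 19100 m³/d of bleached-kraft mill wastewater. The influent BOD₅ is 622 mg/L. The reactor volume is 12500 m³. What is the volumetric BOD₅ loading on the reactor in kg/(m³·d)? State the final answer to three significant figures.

L_v ≈ 0.950 kg BOD₅/(m³·d)

Applied BOD₅ load per unit volume = Q·S₀/V = (19100 × 622/1000)/12500 = 0.9504 kg BOD₅·m⁻³·d⁻¹.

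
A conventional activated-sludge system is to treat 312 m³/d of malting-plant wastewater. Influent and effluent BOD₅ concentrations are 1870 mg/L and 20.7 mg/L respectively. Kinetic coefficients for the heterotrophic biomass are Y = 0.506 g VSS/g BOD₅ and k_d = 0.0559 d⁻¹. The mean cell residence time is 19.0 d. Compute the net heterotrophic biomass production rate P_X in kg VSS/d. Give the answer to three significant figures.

The observed yield is Y_obs = Y/(1 + k_d·θ_c) = 0.506 / (1 + 0.0559 × 19.0) = 0.506 / 2.062 = 0.2454 g VSS per g BOD₅ removed.
Mass of BOD₅ removed per day: Q(S₀ − S) = 312 × 1849 g/m³ = 577.0 kg/d.
So the net sludge growth is P_X = 0.2454 × 577.0 = 141.6 kg VSS/d.

P_X ≈ 142 kg VSS/d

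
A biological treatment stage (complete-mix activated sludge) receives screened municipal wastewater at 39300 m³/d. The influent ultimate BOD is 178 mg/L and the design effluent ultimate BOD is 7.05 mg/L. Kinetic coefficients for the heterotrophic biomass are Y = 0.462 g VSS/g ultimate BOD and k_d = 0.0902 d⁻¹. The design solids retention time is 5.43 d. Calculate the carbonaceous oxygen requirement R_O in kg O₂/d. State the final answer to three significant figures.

R_O ≈ 3760 kg O₂/d

Y_obs = Y / (1 + k_d θ_c) = 0.462 / (1 + 0.0902 × 5.43) = 0.462 / 1.490 = 0.3101.
Mass of ultimate BOD removed per day: Q(S₀ − S) = 39300 × 170.9 g/m³ = 6718 kg/d.
Net sludge production P_X = 0.3101 × 6718 = 2083 kg VSS/d.
Carbonaceous O₂ demand = substrate oxidised − cell-mass equivalent = 6718 − 1.42 × 2083 = 3760 kg O₂/d.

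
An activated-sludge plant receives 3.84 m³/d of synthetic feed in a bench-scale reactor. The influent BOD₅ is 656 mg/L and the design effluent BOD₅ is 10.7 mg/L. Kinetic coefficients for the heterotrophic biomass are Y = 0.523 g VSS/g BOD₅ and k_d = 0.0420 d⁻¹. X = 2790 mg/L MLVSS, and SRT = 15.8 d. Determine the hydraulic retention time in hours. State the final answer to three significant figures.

From the SRT design equation V = Y Q (S₀−S) θ_c / [X (1 + k_d θ_c)] = 0.523 × 3.84 × (656 − 10.7) × 15.8 / [2790 × (1 + 0.0420 × 15.8)] = 2.05×10^4 / 4641 = 4.412 m³.
Hydraulic retention time τ = V/Q = 4.412 / 3.84 = 1.149 d = 27.57 h.

τ ≈ 27.6 h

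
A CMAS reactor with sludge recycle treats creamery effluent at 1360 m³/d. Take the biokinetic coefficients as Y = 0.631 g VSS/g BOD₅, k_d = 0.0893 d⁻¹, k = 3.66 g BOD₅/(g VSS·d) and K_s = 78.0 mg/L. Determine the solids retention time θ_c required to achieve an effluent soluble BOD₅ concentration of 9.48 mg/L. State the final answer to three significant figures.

Specific growth rate at S = 9.48 mg/L: μ = YkS/(K_s+S) = 0.631·3.66·9.48/(78.0+9.48) = 0.2503 d⁻¹.
θ_c = 1/(μ − k_d) = 1/(0.2503 − 0.0893) = 1/0.1610 = 6.212 d.

θ_c ≈ 6.21 d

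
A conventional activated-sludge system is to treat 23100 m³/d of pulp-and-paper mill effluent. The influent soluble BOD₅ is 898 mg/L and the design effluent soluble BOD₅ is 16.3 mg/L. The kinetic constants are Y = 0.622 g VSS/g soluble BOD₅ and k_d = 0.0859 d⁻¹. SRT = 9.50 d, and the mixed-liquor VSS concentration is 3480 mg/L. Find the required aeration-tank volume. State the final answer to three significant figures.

V ≈ 19000 m³

Steady-state biomass mass balance: V·X·(1 + k_d·θ_c) = Y·Q·(S₀ − S)·θ_c, so V = 0.622 × 23100 × (898 − 16.3) × 9.50 / [3480 × (1 + 0.0859 × 9.50)] = 1.2×10^8 / 6320 = 19043 m³.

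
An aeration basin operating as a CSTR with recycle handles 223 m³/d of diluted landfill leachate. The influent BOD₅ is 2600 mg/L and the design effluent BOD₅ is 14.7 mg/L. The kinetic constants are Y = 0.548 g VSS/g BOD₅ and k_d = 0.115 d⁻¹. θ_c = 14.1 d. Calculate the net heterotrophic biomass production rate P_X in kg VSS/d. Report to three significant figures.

The observed yield is Y_obs = Y/(1 + k_d·θ_c) = 0.548 / (1 + 0.115 × 14.1) = 0.548 / 2.622 = 0.2090 g VSS per g BOD₅ removed.
Substrate removed = Q·(S₀ − S) = 223 m³/d × (2600 − 14.7) g/m³ = 5.77×10^5 g/d = 576.5 kg/d.
P_X = Y_obs · Q(S₀ − S) = 0.2090 × 576.5 = 120.5 kg VSS/d.

P_X ≈ 121 kg VSS/d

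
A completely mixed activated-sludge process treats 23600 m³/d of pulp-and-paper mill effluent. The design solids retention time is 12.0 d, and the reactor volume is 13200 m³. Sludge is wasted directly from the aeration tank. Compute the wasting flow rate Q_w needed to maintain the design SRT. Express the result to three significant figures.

Q_w ≈ 1100 m³/d

For wasting at MLVSS concentration, Q_w = V/θ_c = 13200/12.0 = 1100 m³/d.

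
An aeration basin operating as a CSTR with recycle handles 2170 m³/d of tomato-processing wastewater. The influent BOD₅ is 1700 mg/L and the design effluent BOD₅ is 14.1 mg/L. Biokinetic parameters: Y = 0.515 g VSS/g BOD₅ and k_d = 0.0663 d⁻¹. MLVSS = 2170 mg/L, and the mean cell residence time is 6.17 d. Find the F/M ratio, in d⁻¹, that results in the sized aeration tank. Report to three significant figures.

F/M ≈ 0.447 d⁻¹

Rearranging the biomass balance for a CMAS with decay, V = Y·Q·ΔS·θ_c / [X·(1+k_d θ_c)] = 0.515 × 2170 × (1700 − 14.1) × 6.17 / [2170 × (1 + 0.0663 × 6.17)] = 1.16×10^7 / 3058 = 3802 m³.
Food-to-microorganism ratio F/M = Q S₀ / (V X) = 2170 × 1700 / (3802 × 2170) = 0.4472 d⁻¹.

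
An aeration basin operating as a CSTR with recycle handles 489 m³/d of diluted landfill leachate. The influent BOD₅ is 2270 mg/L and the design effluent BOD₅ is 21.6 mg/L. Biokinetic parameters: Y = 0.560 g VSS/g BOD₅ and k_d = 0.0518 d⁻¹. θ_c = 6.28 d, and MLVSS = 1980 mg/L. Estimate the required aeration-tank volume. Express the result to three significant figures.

Steady-state biomass mass balance: V·X·(1 + k_d·θ_c) = Y·Q·(S₀ − S)·θ_c, so V = 0.560 × 489 × (2270 − 21.6) × 6.28 / [1980 × (1 + 0.0518 × 6.28)] = 3.87×10^6 / 2624 = 1473 m³.

V ≈ 1470 m³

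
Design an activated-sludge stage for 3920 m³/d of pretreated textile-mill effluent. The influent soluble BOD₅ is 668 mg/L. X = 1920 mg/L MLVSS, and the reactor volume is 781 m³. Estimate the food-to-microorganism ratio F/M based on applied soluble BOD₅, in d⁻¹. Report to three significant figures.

F/M ≈ 1.75 d⁻¹

F/M = Q·S₀ / (V·X) = 3920 × 668 / (781.0 × 1920) = 1.746 g soluble BOD₅·(g VSS·d)⁻¹.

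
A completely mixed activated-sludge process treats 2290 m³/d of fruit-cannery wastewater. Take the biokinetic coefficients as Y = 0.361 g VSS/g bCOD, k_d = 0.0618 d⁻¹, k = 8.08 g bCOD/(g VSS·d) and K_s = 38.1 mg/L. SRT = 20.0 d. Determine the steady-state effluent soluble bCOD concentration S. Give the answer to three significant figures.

S ≈ 1.52 mg/L

From the Monod/SRT balance for a CMAS, S = K_s·(1+k_d θ_c)/[θ_c·(Y k − k_d) − 1] = 38.1 × (1 + 0.0618 × 20.0) / [20.0 × (0.361 × 8.08 − 0.0618) − 1] = 85.19 / 56.10 = 1.519 mg/L.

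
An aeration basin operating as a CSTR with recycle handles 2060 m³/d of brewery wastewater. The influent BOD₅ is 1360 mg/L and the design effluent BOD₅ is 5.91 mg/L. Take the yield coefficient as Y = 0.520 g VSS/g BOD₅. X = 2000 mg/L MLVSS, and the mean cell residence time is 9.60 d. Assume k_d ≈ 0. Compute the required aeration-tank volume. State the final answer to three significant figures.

V·X = Y·Q·ΔS·θ_c gives V = 0.520 × 2060 × (1360 − 5.91) × 9.60 / 2000 = 6962 m³.

V ≈ 6960 m³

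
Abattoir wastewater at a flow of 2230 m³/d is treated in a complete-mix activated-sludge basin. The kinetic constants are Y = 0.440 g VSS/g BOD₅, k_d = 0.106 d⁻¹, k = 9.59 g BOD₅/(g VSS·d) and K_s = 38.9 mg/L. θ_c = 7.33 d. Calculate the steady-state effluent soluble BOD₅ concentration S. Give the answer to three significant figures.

From the Monod/SRT balance for a CMAS, S = K_s·(1+k_d θ_c)/[θ_c·(Y k − k_d) − 1] = 38.9 × (1 + 0.106 × 7.33) / [7.33 × (0.440 × 9.59 − 0.106) − 1] = 69.12 / 29.15 = 2.371 mg/L.

S ≈ 2.37 mg/L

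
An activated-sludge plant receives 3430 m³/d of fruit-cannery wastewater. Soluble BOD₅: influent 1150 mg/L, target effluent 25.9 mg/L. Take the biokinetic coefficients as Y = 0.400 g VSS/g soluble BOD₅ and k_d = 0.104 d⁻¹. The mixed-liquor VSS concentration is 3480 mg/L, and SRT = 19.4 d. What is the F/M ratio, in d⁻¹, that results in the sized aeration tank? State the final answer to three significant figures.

Steady-state biomass mass balance: V·X·(1 + k_d·θ_c) = Y·Q·(S₀ − S)·θ_c, so V = 0.400 × 3430 × (1150 − 25.9) × 19.4 / [3480 × (1 + 0.104 × 19.4)] = 2.99×10^7 / 10501 = 2849 m³.
F/M = Q·S₀ / (V·X) = 3430 × 1150 / (2849 × 3480) = 0.3978 g soluble BOD₅·(g VSS·d)⁻¹.

F/M ≈ 0.398 d⁻¹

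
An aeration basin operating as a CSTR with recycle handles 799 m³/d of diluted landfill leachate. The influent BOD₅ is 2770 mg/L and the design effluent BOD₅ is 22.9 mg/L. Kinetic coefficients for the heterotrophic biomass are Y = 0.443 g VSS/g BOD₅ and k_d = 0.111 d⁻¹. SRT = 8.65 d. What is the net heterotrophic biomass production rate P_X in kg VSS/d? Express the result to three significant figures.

Correct the yield for decay: Y_obs = Y/(1 + k_d θ_c) = 0.443 / (1 + 0.111 × 8.65) = 0.443 / 1.960 = 0.2260.
Mass of BOD₅ removed per day: Q(S₀ − S) = 799 × 2747 g/m³ = 2195 kg/d.
Net biomass production P_X = Y_obs × Q·(S₀ − S) = 0.2260 × 2195 = 496.1 kg VSS/d.

P_X ≈ 496 kg VSS/d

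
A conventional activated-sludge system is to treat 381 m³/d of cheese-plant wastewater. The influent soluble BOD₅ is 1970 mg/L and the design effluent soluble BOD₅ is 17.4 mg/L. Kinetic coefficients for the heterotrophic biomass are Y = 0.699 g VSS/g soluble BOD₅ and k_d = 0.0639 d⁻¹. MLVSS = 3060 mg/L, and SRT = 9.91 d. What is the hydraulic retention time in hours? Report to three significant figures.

τ ≈ 65.0 h

From the SRT design equation V = Y Q (S₀−S) θ_c / [X (1 + k_d θ_c)] = 0.699 × 381 × (1970 − 17.4) × 9.91 / [3060 × (1 + 0.0639 × 9.91)] = 5.15×10^6 / 4998 = 1031 m³.
τ = V/Q = 1031/381 = 2.706 d, or 64.95 h.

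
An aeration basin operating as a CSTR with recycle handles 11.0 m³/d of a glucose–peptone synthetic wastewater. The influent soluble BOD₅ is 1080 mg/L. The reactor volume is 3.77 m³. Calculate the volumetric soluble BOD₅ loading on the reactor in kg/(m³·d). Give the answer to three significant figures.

L_v ≈ 3.15 kg soluble BOD₅/(m³·d)

L_v = Q S₀ / V = 11.0 × 1080 × 10⁻³ / 3.770 = 3.151 kg/(m³·d).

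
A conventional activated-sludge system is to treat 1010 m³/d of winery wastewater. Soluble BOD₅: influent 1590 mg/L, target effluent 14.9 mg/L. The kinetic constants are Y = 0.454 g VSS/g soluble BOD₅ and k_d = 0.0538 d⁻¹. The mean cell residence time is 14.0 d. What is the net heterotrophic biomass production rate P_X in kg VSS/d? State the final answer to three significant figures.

Correct the yield for decay: Y_obs = Y/(1 + k_d θ_c) = 0.454 / (1 + 0.0538 × 14.0) = 0.454 / 1.753 = 0.2590.
Substrate removed = Q·(S₀ − S) = 1010 m³/d × (1590 − 14.9) g/m³ = 1.59×10^6 g/d = 1591 kg/d.
Biomass produced: P_X = Y_obs·Q·ΔS = 0.2590 × 1591 ≈ 412.0 kg VSS/d.

P_X ≈ 412 kg VSS/d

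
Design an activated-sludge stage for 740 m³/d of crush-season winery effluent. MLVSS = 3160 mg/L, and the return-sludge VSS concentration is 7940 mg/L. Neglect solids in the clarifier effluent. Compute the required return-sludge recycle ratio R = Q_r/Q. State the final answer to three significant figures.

Mass balance around the secondary clarifier (neglecting effluent solids): R = X / (X_r − X) = 3160 / (7940 − 3160) = 0.6611.

R ≈ 0.661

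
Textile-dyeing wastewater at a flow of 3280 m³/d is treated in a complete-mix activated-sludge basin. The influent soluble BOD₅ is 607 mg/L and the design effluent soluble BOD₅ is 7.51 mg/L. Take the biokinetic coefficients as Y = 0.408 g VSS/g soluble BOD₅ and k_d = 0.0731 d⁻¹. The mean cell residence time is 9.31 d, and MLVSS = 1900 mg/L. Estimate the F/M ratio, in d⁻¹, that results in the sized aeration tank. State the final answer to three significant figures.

Rearranging the biomass balance for a CMAS with decay, V = Y·Q·ΔS·θ_c / [X·(1+k_d θ_c)] = 0.408 × 3280 × (607 − 7.51) × 9.31 / [1900 × (1 + 0.0731 × 9.31)] = 7.47×10^6 / 3193 = 2339 m³.
F/M = applied load / biomass = Q·S₀/(V·X) = 3280 × 607 / (2339 × 1900) = 0.4480 d⁻¹.

F/M ≈ 0.448 d⁻¹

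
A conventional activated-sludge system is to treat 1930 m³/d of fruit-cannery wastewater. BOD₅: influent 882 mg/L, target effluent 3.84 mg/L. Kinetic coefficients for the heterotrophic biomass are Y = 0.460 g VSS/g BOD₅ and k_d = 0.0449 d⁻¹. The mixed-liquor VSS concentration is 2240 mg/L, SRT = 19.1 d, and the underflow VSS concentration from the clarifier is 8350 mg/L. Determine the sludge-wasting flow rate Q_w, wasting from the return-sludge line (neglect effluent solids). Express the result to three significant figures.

Steady-state biomass mass balance: V·X·(1 + k_d·θ_c) = Y·Q·(S₀ − S)·θ_c, so V = 0.460 × 1930 × (882 − 3.84) × 19.1 / [2240 × (1 + 0.0449 × 19.1)] = 1.49×10^7 / 4161 = 3579 m³.
Wasting from the return line (neglecting effluent solids): Q_w = V·X / (θ_c·X_r) = 3579 × 2240 / (19.1 × 8350) = 50.26 m³/d.

Q_w ≈ 50.3 m³/d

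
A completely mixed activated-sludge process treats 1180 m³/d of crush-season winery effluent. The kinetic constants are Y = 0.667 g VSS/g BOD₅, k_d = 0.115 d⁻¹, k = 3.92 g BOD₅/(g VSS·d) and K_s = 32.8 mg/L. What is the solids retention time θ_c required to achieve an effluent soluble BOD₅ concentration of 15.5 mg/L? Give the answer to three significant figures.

Specific growth rate at S = 15.5 mg/L: μ = YkS/(K_s+S) = 0.667·3.92·15.5/(32.8+15.5) = 0.8391 d⁻¹.
Then 1/θ_c = μ − k_d = 0.8391 − 0.115 = 0.7241 d⁻¹, giving θ_c = 1.381 d.

θ_c ≈ 1.38 d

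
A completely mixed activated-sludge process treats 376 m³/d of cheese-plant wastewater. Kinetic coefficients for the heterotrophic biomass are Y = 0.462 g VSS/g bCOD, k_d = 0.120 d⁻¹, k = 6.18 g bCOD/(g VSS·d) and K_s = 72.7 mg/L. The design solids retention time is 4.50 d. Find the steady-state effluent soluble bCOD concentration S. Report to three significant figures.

For a completely mixed reactor with recycle the Lawrence–McCarty relation gives S = K_s·(1 + k_d·θ_c) / [θ_c·(Y·k − k_d) − 1] = 72.7 × (1 + 0.120 × 4.50) / [4.50 × (0.462 × 6.18 − 0.120) − 1] = 112.0 / 11.31 = 9.901 mg/L.

S ≈ 9.90 mg/L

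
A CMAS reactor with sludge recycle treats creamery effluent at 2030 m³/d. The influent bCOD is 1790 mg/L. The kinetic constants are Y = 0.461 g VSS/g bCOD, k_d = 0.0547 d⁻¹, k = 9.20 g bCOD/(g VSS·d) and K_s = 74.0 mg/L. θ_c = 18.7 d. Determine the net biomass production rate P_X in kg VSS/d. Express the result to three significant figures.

P_X ≈ 827 kg VSS/d

From the Monod/SRT balance for a CMAS, S = K_s·(1+k_d θ_c)/[θ_c·(Y k − k_d) − 1] = 74.0 × (1 + 0.0547 × 18.7) / [18.7 × (0.461 × 9.20 − 0.0547) − 1] = 149.7 / 77.29 = 1.937 mg/L.
Observed yield with endogenous decay: Y_obs = Y / (1 + k_d·θ_c) = 0.461 / (1 + 0.0547 × 18.7) = 0.461 / 2.023 = 0.2279 g VSS/g bCOD.
Q·(S₀ − S) = 2030 × (1790 − 1.94) × 10⁻³ = 3630 kg/d removed.
Biomass produced: P_X = Y_obs·Q·ΔS = 0.2279 × 3630 ≈ 827.2 kg VSS/d.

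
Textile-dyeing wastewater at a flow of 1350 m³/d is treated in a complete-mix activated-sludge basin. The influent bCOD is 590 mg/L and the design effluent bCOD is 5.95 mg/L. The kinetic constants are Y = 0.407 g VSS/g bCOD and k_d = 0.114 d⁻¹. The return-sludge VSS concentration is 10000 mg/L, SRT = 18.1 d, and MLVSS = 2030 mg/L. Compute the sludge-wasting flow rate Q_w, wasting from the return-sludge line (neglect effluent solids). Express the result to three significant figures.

Q_w ≈ 10.5 m³/d

Steady-state biomass mass balance: V·X·(1 + k_d·θ_c) = Y·Q·(S₀ − S)·θ_c, so V = 0.407 × 1350 × (590 − 5.95) × 18.1 / [2030 × (1 + 0.114 × 18.1)] = 5.81×10^6 / 6219 = 934.0 m³.
Q_w = (V·X)/(θ_c X_r) = 934.0 × 2030 / (18.1 × 10000) = 10.48 m³/d.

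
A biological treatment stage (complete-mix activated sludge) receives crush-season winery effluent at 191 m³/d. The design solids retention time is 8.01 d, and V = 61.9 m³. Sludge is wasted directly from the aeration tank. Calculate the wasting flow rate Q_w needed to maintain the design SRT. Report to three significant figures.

Q_w ≈ 7.73 m³/d

For wasting at MLVSS concentration, Q_w = V/θ_c = 61.90/8.01 = 7.728 m³/d.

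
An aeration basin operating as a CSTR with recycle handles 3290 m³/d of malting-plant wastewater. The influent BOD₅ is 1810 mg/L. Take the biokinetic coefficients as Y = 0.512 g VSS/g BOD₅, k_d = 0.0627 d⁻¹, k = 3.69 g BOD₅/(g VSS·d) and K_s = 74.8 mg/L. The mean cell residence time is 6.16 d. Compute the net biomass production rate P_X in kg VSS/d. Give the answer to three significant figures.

P_X ≈ 2190 kg VSS/d

Effluent substrate depends only on kinetics and SRT: S = K_s(1 + k_d θ_c) / [θ_c(Yk − k_d) − 1] = 74.8 × (1 + 0.0627 × 6.16) / [6.16 × (0.512 × 3.69 − 0.0627) − 1] = 103.7 / 10.25 = 10.11 mg/L.
The observed yield is Y_obs = Y/(1 + k_d·θ_c) = 0.512 / (1 + 0.0627 × 6.16) = 0.512 / 1.386 = 0.3693 g VSS per g BOD₅ removed.
Substrate removed = Q·(S₀ − S) = 3290 m³/d × (1810 − 10.1) g/m³ = 5.92×10^6 g/d = 5922 kg/d.
P_X = Y_obs · Q(S₀ − S) = 0.3693 × 5922 = 2187 kg VSS/d.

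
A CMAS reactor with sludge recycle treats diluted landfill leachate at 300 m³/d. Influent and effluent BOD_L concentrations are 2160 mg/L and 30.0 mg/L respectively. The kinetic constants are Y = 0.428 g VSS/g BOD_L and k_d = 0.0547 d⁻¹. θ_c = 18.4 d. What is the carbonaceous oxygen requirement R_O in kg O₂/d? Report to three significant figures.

The observed yield is Y_obs = Y/(1 + k_d·θ_c) = 0.428 / (1 + 0.0547 × 18.4) = 0.428 / 2.006 = 0.2133 g VSS per g BOD_L removed.
Mass of BOD_L removed per day: Q(S₀ − S) = 300 × 2130 g/m³ = 639.0 kg/d.
Biomass synthesised: P_X = Y_obs × 639.0 = 136.3 kg VSS/d.
R_O = Q·(S₀ − S) − 1.42·P_X = 639.0 − 1.42 × 136.3 = 445.4 kg O₂/d.

R_O ≈ 445 kg O₂/d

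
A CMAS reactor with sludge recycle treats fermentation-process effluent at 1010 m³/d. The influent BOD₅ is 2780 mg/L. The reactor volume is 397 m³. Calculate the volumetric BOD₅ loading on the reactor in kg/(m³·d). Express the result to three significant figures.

Applied BOD₅ load per unit volume = Q·S₀/V = (1010 × 2780/1000)/397.0 = 7.073 kg BOD₅·m⁻³·d⁻¹.

L_v ≈ 7.07 kg BOD₅/(m³·d)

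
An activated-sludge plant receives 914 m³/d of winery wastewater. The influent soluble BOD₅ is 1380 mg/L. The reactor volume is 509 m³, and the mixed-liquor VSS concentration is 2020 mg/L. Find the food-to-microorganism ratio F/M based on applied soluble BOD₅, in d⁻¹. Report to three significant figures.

F/M = applied load / biomass = Q·S₀/(V·X) = 914 × 1380 / (509.0 × 2020) = 1.227 d⁻¹.

F/M ≈ 1.23 d⁻¹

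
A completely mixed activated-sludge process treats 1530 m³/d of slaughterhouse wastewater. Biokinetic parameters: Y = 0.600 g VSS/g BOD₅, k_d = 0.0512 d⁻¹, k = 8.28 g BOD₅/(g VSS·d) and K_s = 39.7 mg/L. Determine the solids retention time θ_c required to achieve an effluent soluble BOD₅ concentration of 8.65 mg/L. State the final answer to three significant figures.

θ_c ≈ 1.19 d

At the target effluent, Y k S/(K_s+S) = 0.600×8.28×8.65/48.35 = 0.8888 d⁻¹.
1/θ_c = 0.8888 − 0.0512 = 0.8376 d⁻¹, so θ_c = 1.194 d.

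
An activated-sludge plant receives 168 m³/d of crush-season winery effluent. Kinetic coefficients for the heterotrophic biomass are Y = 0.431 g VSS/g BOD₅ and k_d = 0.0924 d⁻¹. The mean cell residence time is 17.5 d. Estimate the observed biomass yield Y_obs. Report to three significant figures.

Y_obs ≈ 0.165 g VSS/g BOD₅

The observed yield is Y_obs = Y/(1 + k_d·θ_c) = 0.431 / (1 + 0.0924 × 17.5) = 0.431 / 2.617 = 0.1647 g VSS per g BOD₅ removed.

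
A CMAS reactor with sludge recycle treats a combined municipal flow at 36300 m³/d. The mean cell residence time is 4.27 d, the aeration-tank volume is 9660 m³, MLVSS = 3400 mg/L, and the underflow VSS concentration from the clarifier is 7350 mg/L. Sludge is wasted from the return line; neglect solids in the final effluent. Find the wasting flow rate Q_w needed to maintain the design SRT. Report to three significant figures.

Wasting from the return line (neglecting effluent solids): Q_w = V·X / (θ_c·X_r) = 9660 × 3400 / (4.27 × 7350) = 1047 m³/d.

Q_w ≈ 1050 m³/d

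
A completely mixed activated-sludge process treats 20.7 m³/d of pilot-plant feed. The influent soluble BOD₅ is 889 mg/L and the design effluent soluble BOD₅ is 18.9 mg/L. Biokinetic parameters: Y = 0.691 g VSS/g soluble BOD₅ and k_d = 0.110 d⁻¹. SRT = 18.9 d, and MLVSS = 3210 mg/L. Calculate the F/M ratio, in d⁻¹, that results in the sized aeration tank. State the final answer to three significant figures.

F/M ≈ 0.241 d⁻¹

From the SRT design equation V = Y Q (S₀−S) θ_c / [X (1 + k_d θ_c)] = 0.691 × 20.7 × (889 − 18.9) × 18.9 / [3210 × (1 + 0.110 × 18.9)] = 2.35×10^5 / 9884 = 23.80 m³.
F/M = Q·S₀ / (V·X) = 20.7 × 889 / (23.80 × 3210) = 0.2409 g soluble BOD₅·(g VSS·d)⁻¹.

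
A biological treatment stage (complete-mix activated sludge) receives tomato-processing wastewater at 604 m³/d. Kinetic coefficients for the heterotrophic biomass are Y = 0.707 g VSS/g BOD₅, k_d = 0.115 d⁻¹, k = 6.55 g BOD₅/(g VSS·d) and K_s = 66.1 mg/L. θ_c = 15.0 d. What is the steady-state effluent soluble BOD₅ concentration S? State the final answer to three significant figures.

For a completely mixed reactor with recycle the Lawrence–McCarty relation gives S = K_s·(1 + k_d·θ_c) / [θ_c·(Y·k − k_d) − 1] = 66.1 × (1 + 0.115 × 15.0) / [15.0 × (0.707 × 6.55 − 0.115) − 1] = 180.1 / 66.74 = 2.699 mg/L.

S ≈ 2.70 mg/L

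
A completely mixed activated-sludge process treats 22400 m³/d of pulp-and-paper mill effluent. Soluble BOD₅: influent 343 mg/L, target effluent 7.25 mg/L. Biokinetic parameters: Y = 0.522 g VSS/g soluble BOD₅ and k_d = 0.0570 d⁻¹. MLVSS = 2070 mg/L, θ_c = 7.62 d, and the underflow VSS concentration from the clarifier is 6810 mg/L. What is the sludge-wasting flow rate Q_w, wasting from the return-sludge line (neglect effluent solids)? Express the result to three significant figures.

Q_w ≈ 402 m³/d

Steady-state biomass mass balance: V·X·(1 + k_d·θ_c) = Y·Q·(S₀ − S)·θ_c, so V = 0.522 × 22400 × (343 − 7.25) × 7.62 / [2070 × (1 + 0.0570 × 7.62)] = 2.99×10^7 / 2969 = 10076 m³.
θ_c = V·X/(Q_w·X_r) when wasting from the recycle, so Q_w = V·X/(θ_c·X_r) = 10076 × 2070 / (7.62 × 6810) = 401.9 m³/d.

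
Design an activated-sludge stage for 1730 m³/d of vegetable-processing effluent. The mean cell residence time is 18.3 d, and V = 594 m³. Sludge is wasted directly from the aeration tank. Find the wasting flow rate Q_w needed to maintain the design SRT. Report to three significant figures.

For wasting at MLVSS concentration, Q_w = V/θ_c = 594.0/18.3 = 32.46 m³/d.

Q_w ≈ 32.5 m³/d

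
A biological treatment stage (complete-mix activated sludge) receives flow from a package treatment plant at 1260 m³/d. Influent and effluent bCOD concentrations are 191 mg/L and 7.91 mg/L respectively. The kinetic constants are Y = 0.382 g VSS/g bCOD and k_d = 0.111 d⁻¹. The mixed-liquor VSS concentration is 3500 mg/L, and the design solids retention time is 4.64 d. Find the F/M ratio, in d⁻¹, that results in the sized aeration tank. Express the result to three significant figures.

F/M ≈ 0.892 d⁻¹

From the SRT design equation V = Y Q (S₀−S) θ_c / [X (1 + k_d θ_c)] = 0.382 × 1260 × (191 − 7.91) × 4.64 / [3500 × (1 + 0.111 × 4.64)] = 4.09×10^5 / 5303 = 77.11 m³.
F/M = Q·S₀ / (V·X) = 1260 × 191 / (77.11 × 3500) = 0.8917 g bCOD·(g VSS·d)⁻¹.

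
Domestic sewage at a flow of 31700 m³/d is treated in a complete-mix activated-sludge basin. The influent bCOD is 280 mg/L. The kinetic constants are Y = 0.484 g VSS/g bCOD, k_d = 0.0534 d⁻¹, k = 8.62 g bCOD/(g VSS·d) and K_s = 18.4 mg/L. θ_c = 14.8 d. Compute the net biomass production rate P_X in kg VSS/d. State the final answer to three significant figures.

P_X ≈ 2390 kg VSS/d

For a completely mixed reactor with recycle the Lawrence–McCarty relation gives S = K_s·(1 + k_d·θ_c) / [θ_c·(Y·k − k_d) − 1] = 18.4 × (1 + 0.0534 × 14.8) / [14.8 × (0.484 × 8.62 − 0.0534) − 1] = 32.94 / 59.96 = 0.5494 mg/L.
Observed yield with endogenous decay: Y_obs = Y / (1 + k_d·θ_c) = 0.484 / (1 + 0.0534 × 14.8) = 0.484 / 1.790 = 0.2703 g VSS/g bCOD.
Q·(S₀ − S) = 31700 × (280 − 0.549) × 10⁻³ = 8859 kg/d removed.
Biomass produced: P_X = Y_obs·Q·ΔS = 0.2703 × 8859 ≈ 2395 kg VSS/d.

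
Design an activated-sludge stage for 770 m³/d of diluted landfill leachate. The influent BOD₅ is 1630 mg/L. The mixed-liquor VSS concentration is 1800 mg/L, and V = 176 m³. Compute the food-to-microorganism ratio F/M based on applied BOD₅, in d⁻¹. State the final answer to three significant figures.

F/M ≈ 3.96 d⁻¹

F/M = Q·S₀ / (V·X) = 770 × 1630 / (176.0 × 1800) = 3.962 g BOD₅·(g VSS·d)⁻¹.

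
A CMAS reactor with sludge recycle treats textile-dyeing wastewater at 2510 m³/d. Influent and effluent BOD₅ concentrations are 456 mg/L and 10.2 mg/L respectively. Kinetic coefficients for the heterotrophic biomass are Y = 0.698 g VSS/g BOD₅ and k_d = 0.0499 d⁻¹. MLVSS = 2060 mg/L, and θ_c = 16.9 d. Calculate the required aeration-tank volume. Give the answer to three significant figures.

V ≈ 3480 m³

Steady-state biomass mass balance: V·X·(1 + k_d·θ_c) = Y·Q·(S₀ − S)·θ_c, so V = 0.698 × 2510 × (456 − 10.2) × 16.9 / [2060 × (1 + 0.0499 × 16.9)] = 1.32×10^7 / 3797 = 3476 m³.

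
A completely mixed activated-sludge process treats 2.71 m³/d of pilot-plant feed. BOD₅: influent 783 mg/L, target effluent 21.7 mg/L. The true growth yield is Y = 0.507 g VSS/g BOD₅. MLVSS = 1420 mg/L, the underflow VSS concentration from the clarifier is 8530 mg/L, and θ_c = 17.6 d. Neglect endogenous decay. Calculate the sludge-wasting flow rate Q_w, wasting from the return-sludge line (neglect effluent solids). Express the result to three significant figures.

Q_w ≈ 0.123 m³/d

With k_d = 0 the design equation reduces to V = Y Q (S₀−S) θ_c / X = 0.507 × 2.71 × (783 − 21.7) × 17.6 / 1420 = 12.96 m³.
θ_c = V·X/(Q_w·X_r) when wasting from the recycle, so Q_w = V·X/(θ_c·X_r) = 12.96 × 1420 / (17.6 × 8530) = 0.1226 m³/d.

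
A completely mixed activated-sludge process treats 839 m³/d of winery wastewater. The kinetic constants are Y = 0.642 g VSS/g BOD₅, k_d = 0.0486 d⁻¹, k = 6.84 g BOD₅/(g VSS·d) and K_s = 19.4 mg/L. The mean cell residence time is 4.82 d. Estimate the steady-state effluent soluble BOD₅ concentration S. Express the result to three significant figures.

S ≈ 1.20 mg/L

From the Monod/SRT balance for a CMAS, S = K_s·(1+k_d θ_c)/[θ_c·(Y k − k_d) − 1] = 19.4 × (1 + 0.0486 × 4.82) / [4.82 × (0.642 × 6.84 − 0.0486) − 1] = 23.94 / 19.93 = 1.201 mg/L.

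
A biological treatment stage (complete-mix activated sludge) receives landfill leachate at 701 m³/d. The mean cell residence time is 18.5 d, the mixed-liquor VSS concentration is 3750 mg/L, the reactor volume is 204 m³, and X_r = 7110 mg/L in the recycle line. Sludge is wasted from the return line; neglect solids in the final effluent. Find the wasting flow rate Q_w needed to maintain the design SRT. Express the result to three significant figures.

Q_w ≈ 5.82 m³/d

Wasting from the return line (neglecting effluent solids): Q_w = V·X / (θ_c·X_r) = 204.0 × 3750 / (18.5 × 7110) = 5.816 m³/d.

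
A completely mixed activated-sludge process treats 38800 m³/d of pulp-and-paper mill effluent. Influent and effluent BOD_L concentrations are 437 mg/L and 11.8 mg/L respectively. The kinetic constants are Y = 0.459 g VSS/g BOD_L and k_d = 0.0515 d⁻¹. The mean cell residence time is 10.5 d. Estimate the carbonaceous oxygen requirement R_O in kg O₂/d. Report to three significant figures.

R_O ≈ 9520 kg O₂/d

The observed yield is Y_obs = Y/(1 + k_d·θ_c) = 0.459 / (1 + 0.0515 × 10.5) = 0.459 / 1.541 = 0.2979 g VSS per g BOD_L removed.
Q·(S₀ − S) = 38800 × (437 − 11.8) × 10⁻³ = 16498 kg/d removed.
P_X = Y_obs·Q·(S₀ − S) = 0.2979 × 16498 = 4915 kg VSS/d.
R_O = Q·(S₀ − S) − 1.42·P_X = 16498 − 1.42 × 4915 = 9519 kg O₂/d.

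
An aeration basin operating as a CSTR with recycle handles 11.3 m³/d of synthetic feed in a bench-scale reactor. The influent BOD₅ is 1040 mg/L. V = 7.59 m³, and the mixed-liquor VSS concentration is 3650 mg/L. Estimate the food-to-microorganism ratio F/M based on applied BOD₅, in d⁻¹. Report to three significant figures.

F/M ≈ 0.424 d⁻¹

F/M = applied load / biomass = Q·S₀/(V·X) = 11.3 × 1040 / (7.590 × 3650) = 0.4242 d⁻¹.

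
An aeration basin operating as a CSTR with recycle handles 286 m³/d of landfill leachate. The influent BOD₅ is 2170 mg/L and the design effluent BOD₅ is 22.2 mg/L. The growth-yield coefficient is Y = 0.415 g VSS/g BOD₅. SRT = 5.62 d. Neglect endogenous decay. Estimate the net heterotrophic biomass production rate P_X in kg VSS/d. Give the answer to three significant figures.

P_X ≈ 255 kg VSS/d

With endogenous decay neglected, the observed yield equals the true yield: Y_obs = Y = 0.415 g VSS/g BOD₅.
Substrate removed = Q·(S₀ − S) = 286 m³/d × (2170 − 22.2) g/m³ = 6.14×10^5 g/d = 614.3 kg/d.
Biomass produced: P_X = Y_obs·Q·ΔS = 0.4150 × 614.3 ≈ 254.9 kg VSS/d.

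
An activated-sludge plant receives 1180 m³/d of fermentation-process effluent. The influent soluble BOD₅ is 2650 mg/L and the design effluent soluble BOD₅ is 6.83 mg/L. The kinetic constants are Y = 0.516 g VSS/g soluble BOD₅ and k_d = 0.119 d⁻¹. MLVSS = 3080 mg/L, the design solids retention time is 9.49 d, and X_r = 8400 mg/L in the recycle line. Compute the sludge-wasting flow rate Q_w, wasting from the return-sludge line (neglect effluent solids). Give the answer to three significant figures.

Q_w ≈ 90.0 m³/d

Steady-state biomass mass balance: V·X·(1 + k_d·θ_c) = Y·Q·(S₀ − S)·θ_c, so V = 0.516 × 1180 × (2650 − 6.83) × 9.49 / [3080 × (1 + 0.119 × 9.49)] = 1.53×10^7 / 6558 = 2329 m³.
Wasting from the return line (neglecting effluent solids): Q_w = V·X / (θ_c·X_r) = 2329 × 3080 / (9.49 × 8400) = 89.98 m³/d.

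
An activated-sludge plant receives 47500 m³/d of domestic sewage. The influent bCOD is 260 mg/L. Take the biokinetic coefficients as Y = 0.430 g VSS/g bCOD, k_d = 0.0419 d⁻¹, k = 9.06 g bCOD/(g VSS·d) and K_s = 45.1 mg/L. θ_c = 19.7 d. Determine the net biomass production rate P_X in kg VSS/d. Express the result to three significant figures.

Effluent substrate depends only on kinetics and SRT: S = K_s(1 + k_d θ_c) / [θ_c(Yk − k_d) − 1] = 45.1 × (1 + 0.0419 × 19.7) / [19.7 × (0.430 × 9.06 − 0.0419) − 1] = 82.33 / 74.92 = 1.099 mg/L.
Correct the yield for decay: Y_obs = Y/(1 + k_d θ_c) = 0.430 / (1 + 0.0419 × 19.7) = 0.430 / 1.825 = 0.2356.
Q·(S₀ − S) = 47500 × (260 − 1.10) × 10⁻³ = 12298 kg/d removed.
Biomass produced: P_X = Y_obs·Q·ΔS = 0.2356 × 12298 ≈ 2897 kg VSS/d.

P_X ≈ 2900 kg VSS/d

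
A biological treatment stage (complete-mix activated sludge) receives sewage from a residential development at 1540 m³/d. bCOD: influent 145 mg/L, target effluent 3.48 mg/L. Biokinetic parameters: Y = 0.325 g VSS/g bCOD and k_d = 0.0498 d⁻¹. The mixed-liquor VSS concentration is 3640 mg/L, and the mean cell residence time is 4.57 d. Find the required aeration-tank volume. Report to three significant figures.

Steady-state biomass mass balance: V·X·(1 + k_d·θ_c) = Y·Q·(S₀ − S)·θ_c, so V = 0.325 × 1540 × (145 − 3.48) × 4.57 / [3640 × (1 + 0.0498 × 4.57)] = 3.24×10^5 / 4468 = 72.44 m³.

V ≈ 72.4 m³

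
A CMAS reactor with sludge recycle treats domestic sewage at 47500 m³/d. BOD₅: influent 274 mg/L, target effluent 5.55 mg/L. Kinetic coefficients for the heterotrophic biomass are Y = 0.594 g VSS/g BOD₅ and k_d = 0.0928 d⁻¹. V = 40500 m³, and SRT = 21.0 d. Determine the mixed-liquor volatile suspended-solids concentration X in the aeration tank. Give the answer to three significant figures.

Solving the biomass balance for X: X = Y Q (S₀−S) θ_c / [V (1+k_d θ_c)] = 0.594 × 47500 × (274 − 5.55) × 21.0 / [40500 × (1 + 0.0928 × 21.0)] = 1332 mg/L.

X ≈ 1330 mg/L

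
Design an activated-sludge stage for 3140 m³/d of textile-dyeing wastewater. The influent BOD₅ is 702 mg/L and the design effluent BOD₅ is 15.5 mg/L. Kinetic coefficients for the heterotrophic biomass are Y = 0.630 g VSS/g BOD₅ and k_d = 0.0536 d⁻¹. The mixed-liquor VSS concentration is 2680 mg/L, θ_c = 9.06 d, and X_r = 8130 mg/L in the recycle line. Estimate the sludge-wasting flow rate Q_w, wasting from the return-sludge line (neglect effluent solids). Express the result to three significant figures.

Q_w ≈ 112 m³/d

Rearranging the biomass balance for a CMAS with decay, V = Y·Q·ΔS·θ_c / [X·(1+k_d θ_c)] = 0.630 × 3140 × (702 − 15.5) × 9.06 / [2680 × (1 + 0.0536 × 9.06)] = 1.23×10^7 / 3981 = 3090 m³.
Wasting from the return line (neglecting effluent solids): Q_w = V·X / (θ_c·X_r) = 3090 × 2680 / (9.06 × 8130) = 112.4 m³/d.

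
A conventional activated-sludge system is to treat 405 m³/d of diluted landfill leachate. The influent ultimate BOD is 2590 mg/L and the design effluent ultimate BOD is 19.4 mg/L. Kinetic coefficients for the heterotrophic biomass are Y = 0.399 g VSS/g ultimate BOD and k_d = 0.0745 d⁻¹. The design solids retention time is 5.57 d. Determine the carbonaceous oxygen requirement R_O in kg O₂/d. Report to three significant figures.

Y_obs = Y / (1 + k_d θ_c) = 0.399 / (1 + 0.0745 × 5.57) = 0.399 / 1.415 = 0.2820.
Mass of ultimate BOD removed per day: Q(S₀ − S) = 405 × 2571 g/m³ = 1041 kg/d.
P_X = Y_obs·Q·(S₀ − S) = 0.2820 × 1041 = 293.6 kg VSS/d.
R_O = Q·ΔS − 1.42 P_X = 1041 − 416.9 = 624.2 kg O₂/d.

R_O ≈ 624 kg O₂/d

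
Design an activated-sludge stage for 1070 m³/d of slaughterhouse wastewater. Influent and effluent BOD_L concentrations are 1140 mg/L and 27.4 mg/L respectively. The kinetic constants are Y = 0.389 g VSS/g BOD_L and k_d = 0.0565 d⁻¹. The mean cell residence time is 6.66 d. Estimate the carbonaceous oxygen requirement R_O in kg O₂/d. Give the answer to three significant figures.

Y_obs = Y / (1 + k_d θ_c) = 0.389 / (1 + 0.0565 × 6.66) = 0.389 / 1.376 = 0.2826.
Substrate removed = Q·(S₀ − S) = 1070 m³/d × (1140 − 27.4) g/m³ = 1.19×10^6 g/d = 1190 kg/d.
Net sludge production P_X = 0.2826 × 1190 = 336.5 kg VSS/d.
R_O = Q·(S₀ − S) − 1.42·P_X = 1190 − 1.42 × 336.5 = 712.7 kg O₂/d.

R_O ≈ 713 kg O₂/d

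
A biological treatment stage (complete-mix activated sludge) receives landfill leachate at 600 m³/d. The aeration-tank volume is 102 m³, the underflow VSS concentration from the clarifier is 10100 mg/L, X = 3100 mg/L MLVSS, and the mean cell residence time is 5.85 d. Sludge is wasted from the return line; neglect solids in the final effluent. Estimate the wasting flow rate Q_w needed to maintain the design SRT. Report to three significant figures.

Q_w ≈ 5.35 m³/d

θ_c = V·X/(Q_w·X_r) when wasting from the recycle, so Q_w = V·X/(θ_c·X_r) = 102.0 × 3100 / (5.85 × 10100) = 5.352 m³/d.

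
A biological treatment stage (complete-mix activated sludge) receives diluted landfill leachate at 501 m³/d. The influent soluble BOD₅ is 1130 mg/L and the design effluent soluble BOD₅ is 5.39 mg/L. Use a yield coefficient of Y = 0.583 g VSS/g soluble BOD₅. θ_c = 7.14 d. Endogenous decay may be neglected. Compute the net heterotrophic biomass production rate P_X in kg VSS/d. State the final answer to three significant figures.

P_X ≈ 328 kg VSS/d

No decay correction is needed, so Y_obs = Y = 0.583.
ΔS = 1130 − 5.39 = 1125 mg/L, so the substrate removal rate is 501 × 1125/1000 = 563.4 kg soluble BOD₅/d.
Biomass produced: P_X = Y_obs·Q·ΔS = 0.5830 × 563.4 ≈ 328.5 kg VSS/d.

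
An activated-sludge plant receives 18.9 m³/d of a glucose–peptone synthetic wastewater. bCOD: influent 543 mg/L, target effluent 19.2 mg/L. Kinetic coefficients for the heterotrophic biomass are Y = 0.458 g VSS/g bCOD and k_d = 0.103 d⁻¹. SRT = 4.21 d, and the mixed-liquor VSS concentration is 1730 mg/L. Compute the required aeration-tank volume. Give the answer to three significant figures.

V ≈ 7.70 m³

Rearranging the biomass balance for a CMAS with decay, V = Y·Q·ΔS·θ_c / [X·(1+k_d θ_c)] = 0.458 × 18.9 × (543 − 19.2) × 4.21 / [1730 × (1 + 0.103 × 4.21)] = 1.91×10^4 / 2480 = 7.696 m³.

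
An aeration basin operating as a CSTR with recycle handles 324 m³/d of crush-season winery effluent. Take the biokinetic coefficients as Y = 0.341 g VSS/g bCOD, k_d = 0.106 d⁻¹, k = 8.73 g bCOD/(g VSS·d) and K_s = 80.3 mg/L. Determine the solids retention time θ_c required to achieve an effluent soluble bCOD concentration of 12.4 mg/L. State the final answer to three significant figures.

From 1/θ_c = Y·k·S/(K_s + S) − k_d: Y·k·S/(K_s+S) = 0.341 × 8.73 × 12.4 / (80.3 + 12.4) = 0.3982 d⁻¹.
θ_c = 1/(μ − k_d) = 1/(0.3982 − 0.106) = 1/0.2922 = 3.422 d.

θ_c ≈ 3.42 d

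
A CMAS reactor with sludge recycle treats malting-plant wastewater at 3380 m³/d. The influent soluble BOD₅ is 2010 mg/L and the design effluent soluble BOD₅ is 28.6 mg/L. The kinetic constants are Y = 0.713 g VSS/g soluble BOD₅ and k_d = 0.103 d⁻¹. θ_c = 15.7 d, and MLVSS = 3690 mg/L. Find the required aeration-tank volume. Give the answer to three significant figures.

Steady-state biomass mass balance: V·X·(1 + k_d·θ_c) = Y·Q·(S₀ − S)·θ_c, so V = 0.713 × 3380 × (2010 − 28.6) × 15.7 / [3690 × (1 + 0.103 × 15.7)] = 7.5×10^7 / 9657 = 7763 m³.

V ≈ 7760 m³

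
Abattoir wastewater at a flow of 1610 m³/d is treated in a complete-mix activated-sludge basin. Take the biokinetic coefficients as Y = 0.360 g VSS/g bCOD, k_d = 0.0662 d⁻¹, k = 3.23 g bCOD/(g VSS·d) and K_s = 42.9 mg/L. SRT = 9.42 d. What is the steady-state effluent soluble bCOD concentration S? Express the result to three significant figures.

S ≈ 7.47 mg/L

For a completely mixed reactor with recycle the Lawrence–McCarty relation gives S = K_s·(1 + k_d·θ_c) / [θ_c·(Y·k − k_d) − 1] = 42.9 × (1 + 0.0662 × 9.42) / [9.42 × (0.360 × 3.23 − 0.0662) − 1] = 69.65 / 9.330 = 7.465 mg/L.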